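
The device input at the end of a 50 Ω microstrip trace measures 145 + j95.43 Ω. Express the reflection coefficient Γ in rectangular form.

Γ = (Z_L − Z_0)/(Z_L + Z_0) = (95 + j95.43)/(195 + j95.43)

Γ ≈ 0.586 + j0.202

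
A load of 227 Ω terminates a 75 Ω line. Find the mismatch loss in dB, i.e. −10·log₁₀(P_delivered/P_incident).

Γ = (227 − 75)/(227 + 75) = 0.503
|Γ|² = 0.253, so P_del/P_inc = 1 − |Γ|² = 0.747
ML = −10·log₁₀(1 − |Γ|²)

mismatch loss ≈ 1.27 dB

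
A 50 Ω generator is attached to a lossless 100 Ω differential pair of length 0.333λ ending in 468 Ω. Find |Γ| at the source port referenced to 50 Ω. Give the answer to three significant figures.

|Γ| ≈ 0.615

βl = 2π × 0.333 = 120°
tan(βl) = -1.74
Z_in = Z_0·(Z_L + jZ_0·tanβl)/(Z_0 + jZ_L·tanβl) = 28 + j54 Ω
Γ_s = (Z_in − Z_s)/(Z_in + Z_s) = (-22 + j54)/(78 + j54), |Γ_s| = 0.615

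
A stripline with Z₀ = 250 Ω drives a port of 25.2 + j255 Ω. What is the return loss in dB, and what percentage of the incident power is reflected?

RL ≈ 0.857 dB; 82.1% of incident power reflected

Γ = (-224.8 + j255)/(275.2 + j255), |Γ| = 0.906
RL = −20·log₁₀(0.906) = 0.857 dB
P_refl/P_inc = |Γ|² = 0.821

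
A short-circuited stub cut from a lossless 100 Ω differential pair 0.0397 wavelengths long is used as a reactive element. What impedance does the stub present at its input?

Z_in ≈ +j25.5 Ω

βl = 2π × 0.0397 = 14.3°
tan(βl) = 0.255
For a short-circuited stub, Z_in = jZ_0·tan(βl)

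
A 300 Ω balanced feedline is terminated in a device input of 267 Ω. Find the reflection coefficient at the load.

Γ = (Z_L − Z_0)/(Z_L + Z_0) = (267 − 300)/(267 + 300) = -33/567

Γ = -0.0582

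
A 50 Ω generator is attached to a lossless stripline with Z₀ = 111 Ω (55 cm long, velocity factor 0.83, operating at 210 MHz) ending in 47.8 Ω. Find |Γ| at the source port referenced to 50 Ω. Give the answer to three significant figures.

|Γ| ≈ 0.203

λ = v/f = 0.83·c / 210 MHz = 1.19 m
βl = 2π·l/λ = 2π × 0.464 = 167°
tan(βl) = -0.231
Z_in = Z_0·(Z_L + jZ_0·tanβl)/(Z_0 + jZ_L·tanβl) = 49.9 − j20.7 Ω
Γ_s = (Z_in − Z_s)/(Z_in + Z_s) = (-0.141 − j20.7)/(99.9 − j20.7), |Γ_s| = 0.203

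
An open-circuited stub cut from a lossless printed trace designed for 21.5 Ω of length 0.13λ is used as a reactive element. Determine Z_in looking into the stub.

βl = 2π × 0.13 = 46.8°
tan(βl) = 1.06
For an open-circuited stub, Z_in = −jZ_0·cot(βl) = −jZ_0/tan(βl)

Z_in ≈ −j20.2 Ω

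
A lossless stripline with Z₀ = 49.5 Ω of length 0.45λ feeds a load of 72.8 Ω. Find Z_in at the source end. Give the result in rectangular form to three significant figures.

Z_in ≈ 65.5 + j15.2 Ω

βl = 2π × 0.45 = 162°
tan(βl) = tan(162°) = -0.325
Z_in = Z_0·(Z_L + jZ_0·tanβl)/(Z_0 + jZ_L·tanβl)
     = 49.5·(72.8 − j16.1)/(49.5 − j23.7)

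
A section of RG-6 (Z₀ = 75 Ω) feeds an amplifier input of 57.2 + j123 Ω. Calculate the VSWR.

VSWR ≈ 5.42

Γ = (Z_L − Z_0)/(Z_L + Z_0) = (-17.8 + j123)/(132.2 + j123)
|Γ| = 124/181 = 0.688
VSWR = (1 + |Γ|)/(1 − |Γ|) = 1.69/0.312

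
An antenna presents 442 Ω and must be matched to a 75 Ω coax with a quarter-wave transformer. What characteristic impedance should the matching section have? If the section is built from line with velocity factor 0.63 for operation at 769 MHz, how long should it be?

Z_qwt = √(Z_0·R_L) = √(75 × 442) = √33150
λ = 0.63·c/f = 0.246 m, so l = λ/4 = 0.0614 m

Z_qwt ≈ 182 Ω; length ≈ 6.14 cm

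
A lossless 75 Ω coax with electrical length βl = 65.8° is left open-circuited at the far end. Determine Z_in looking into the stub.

Z_in ≈ −j33.7 Ω

tan(βl) = 2.23
For an open-circuited stub, Z_in = −jZ_0·cot(βl) = −jZ_0/tan(βl)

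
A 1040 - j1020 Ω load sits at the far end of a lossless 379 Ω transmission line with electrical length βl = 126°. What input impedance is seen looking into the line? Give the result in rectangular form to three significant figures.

Z_in ≈ 140 + j375 Ω

tan(βl) = tan(126°) = -1.38
Z_in = Z_0·(Z_L + jZ_0·tanβl)/(Z_0 + jZ_L·tanβl)
     = 379·(1040 − j1540)/(-1020 − j1430)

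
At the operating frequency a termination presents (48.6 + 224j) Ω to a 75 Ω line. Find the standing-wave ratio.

VSWR ≈ 15.9

Γ = (Z_L − Z_0)/(Z_L + Z_0) = (-26.4 + j224)/(123.6 + j224)
|Γ| = 226/256 = 0.882
VSWR = (1 + |Γ|)/(1 − |Γ|) = 1.88/0.118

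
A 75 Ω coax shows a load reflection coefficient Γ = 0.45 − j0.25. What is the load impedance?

Z_L ≈ 151 − j103 Ω

Z_L = Z_0·(1 + Γ)/(1 − Γ) = 75·(1.45 − j0.25)/(0.55 + j0.25)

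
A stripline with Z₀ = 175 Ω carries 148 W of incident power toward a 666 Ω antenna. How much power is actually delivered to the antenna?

P_delivered ≈ 97.6 W

Γ = (666 − 175)/(666 + 175) = 0.584
|Γ|² = 0.341
P_refl = |Γ|²·P_inc = 50.4 W, P_del = (1 − |Γ|²)·P_inc = 97.6 W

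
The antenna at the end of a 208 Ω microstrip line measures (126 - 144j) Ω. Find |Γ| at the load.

|Γ| ≈ 0.456

Γ = (Z_L − Z_0)/(Z_L + Z_0) = (-82 − j144)/(334 − j144)
|Γ| = 166/364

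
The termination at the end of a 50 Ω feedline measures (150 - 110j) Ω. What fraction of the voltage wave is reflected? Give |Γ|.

|Γ| ≈ 0.651

Γ = (Z_L − Z_0)/(Z_L + Z_0) = (100 − j110)/(200 − j110)
|Γ| = 149/228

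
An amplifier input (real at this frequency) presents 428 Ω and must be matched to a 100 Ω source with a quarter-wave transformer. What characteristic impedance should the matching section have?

Z_qwt = √(Z_0·R_L) = √(100 × 428) = √42800

Z_qwt ≈ 207 Ω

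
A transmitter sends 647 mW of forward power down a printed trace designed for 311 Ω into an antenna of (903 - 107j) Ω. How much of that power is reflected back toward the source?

|Γ| = |(592 − j107)/(1214 − j107)| = 0.494
|Γ|² = 0.244
P_refl = |Γ|²·P_inc = 158 mW, P_del = (1 − |Γ|²)·P_inc = 489 mW

P_reflected ≈ 158 mW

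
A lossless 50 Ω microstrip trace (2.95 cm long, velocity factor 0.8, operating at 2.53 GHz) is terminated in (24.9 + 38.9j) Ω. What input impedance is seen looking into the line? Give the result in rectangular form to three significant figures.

Z_in ≈ 17.6 − j21.6 Ω

λ = v/f = 0.8·c / 2.53 GHz = 0.0949 m
βl = 2π·l/λ = 2π × 0.311 = 112°
tan(βl) = tan(112°) = -2.48
Z_in = Z_0·(Z_L + jZ_0·tanβl)/(Z_0 + jZ_L·tanβl)
     = 50·(24.9 − j85.2)/(147 − j61.8)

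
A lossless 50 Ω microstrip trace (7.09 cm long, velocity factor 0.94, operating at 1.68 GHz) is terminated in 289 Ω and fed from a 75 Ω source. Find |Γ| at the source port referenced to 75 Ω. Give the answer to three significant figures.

|Γ| ≈ 0.663

λ = v/f = 0.94·c / 1.68 GHz = 0.168 m
βl = 2π·l/λ = 2π × 0.422 = 152°
tan(βl) = -0.53
Z_in = Z_0·(Z_L + jZ_0·tanβl)/(Z_0 + jZ_L·tanβl) = 35.6 + j82.7 Ω
Γ_s = (Z_in − Z_s)/(Z_in + Z_s) = (-39.4 + j82.7)/(111 + j82.7), |Γ_s| = 0.663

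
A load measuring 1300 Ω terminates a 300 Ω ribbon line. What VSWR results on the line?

VSWR ≈ 4.33

Γ = (1300 − 300)/(1300 + 300) = 0.625
VSWR = (1 + 0.625)/(1 − 0.625)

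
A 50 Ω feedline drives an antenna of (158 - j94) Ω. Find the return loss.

RL ≈ 4.05 dB

Γ = (108 − j94)/(208 − j94), |Γ| = 0.627
RL = −20·log₁₀|Γ| = −20·log₁₀(0.627)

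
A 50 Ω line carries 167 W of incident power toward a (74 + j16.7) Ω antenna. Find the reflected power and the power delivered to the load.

P_reflected ≈ 9.12 W; P_delivered ≈ 158 W

|Γ| = |(24 + j16.7)/(124 + j16.7)| = 0.234
|Γ|² = 0.0546
P_refl = |Γ|²·P_inc = 9.12 W, P_del = (1 − |Γ|²)·P_inc = 158 W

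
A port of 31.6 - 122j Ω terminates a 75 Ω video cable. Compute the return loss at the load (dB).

Γ = (-43.4 − j122)/(106.6 − j122), |Γ| = 0.799
RL = −20·log₁₀|Γ| = −20·log₁₀(0.799)

RL ≈ 1.95 dB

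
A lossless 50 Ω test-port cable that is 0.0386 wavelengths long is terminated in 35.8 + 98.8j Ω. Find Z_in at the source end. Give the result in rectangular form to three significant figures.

Z_in ≈ 130 + j173 Ω

βl = 2π × 0.0386 = 13.9°
tan(βl) = tan(13.9°) = 0.247
Z_in = Z_0·(Z_L + jZ_0·tanβl)/(Z_0 + jZ_L·tanβl)
     = 50·(35.8 + j111)/(25.6 + j8.86)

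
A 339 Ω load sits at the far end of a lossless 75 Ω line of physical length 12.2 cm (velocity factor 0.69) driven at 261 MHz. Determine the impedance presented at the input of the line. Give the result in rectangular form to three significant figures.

λ = v/f = 0.69·c / 261 MHz = 0.793 m
βl = 2π·l/λ = 2π × 0.154 = 55.4°
tan(βl) = tan(55.4°) = 1.45
Z_in = Z_0·(Z_L + jZ_0·tanβl)/(Z_0 + jZ_L·tanβl)
     = 75·(339 + j109)/(75 + j491)

Z_in ≈ 23.9 − j48.1 Ω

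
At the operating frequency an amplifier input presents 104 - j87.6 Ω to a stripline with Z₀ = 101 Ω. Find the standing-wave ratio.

Γ = (Z_L − Z_0)/(Z_L + Z_0) = (3 − j87.6)/(205 − j87.6)
|Γ| = 87.7/223 = 0.393
VSWR = (1 + |Γ|)/(1 − |Γ|) = 1.39/0.607

VSWR ≈ 2.3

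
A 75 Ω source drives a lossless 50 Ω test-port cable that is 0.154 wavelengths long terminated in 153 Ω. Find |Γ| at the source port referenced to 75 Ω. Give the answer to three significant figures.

βl = 2π × 0.154 = 55.4°
tan(βl) = 1.45
Z_in = Z_0·(Z_L + jZ_0·tanβl)/(Z_0 + jZ_L·tanβl) = 22.9 − j29.3 Ω
Γ_s = (Z_in − Z_s)/(Z_in + Z_s) = (-52.1 − j29.3)/(97.9 − j29.3), |Γ_s| = 0.584

|Γ| ≈ 0.584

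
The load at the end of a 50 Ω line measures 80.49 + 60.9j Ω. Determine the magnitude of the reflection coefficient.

Γ = (Z_L − Z_0)/(Z_L + Z_0) = (30.49 + j60.9)/(130.5 + j60.9)
|Γ| = 68.1/144

|Γ| ≈ 0.473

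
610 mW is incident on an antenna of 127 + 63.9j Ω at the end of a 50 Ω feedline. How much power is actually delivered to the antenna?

P_delivered ≈ 438 mW

|Γ| = |(77 + j63.9)/(177 + j63.9)| = 0.532
|Γ|² = 0.283
P_refl = |Γ|²·P_inc = 172 mW, P_del = (1 − |Γ|²)·P_inc = 438 mW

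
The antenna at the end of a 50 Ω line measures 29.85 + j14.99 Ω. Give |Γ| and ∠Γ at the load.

Γ ≈ 0.309 ∠ 133°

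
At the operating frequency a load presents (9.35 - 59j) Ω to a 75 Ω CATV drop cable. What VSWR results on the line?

Γ = (Z_L − Z_0)/(Z_L + Z_0) = (-65.65 − j59)/(84.35 − j59)
|Γ| = 88.3/103 = 0.857
VSWR = (1 + |Γ|)/(1 − |Γ|) = 1.86/0.143

VSWR ≈ 13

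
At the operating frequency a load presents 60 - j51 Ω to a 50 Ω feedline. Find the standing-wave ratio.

VSWR ≈ 2.5

Γ = (Z_L − Z_0)/(Z_L + Z_0) = (10 − j51)/(110 − j51)
|Γ| = 52/121 = 0.429
VSWR = (1 + |Γ|)/(1 − |Γ|) = 1.43/0.571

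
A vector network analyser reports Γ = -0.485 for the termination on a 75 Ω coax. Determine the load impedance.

Z_L ≈ 26 Ω

Z_L = Z_0·(1 + Γ)/(1 − Γ) = 75·(0.515)/(1.48)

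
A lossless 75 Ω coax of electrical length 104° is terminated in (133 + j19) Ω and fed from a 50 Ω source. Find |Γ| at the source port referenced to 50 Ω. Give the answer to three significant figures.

tan(βl) = -4.01
Z_in = Z_0·(Z_L + jZ_0·tanβl)/(Z_0 + jZ_L·tanβl) = 41.6 + j6.91 Ω
Γ_s = (Z_in − Z_s)/(Z_in + Z_s) = (-8.42 + j6.91)/(91.6 + j6.91), |Γ_s| = 0.119

|Γ| ≈ 0.119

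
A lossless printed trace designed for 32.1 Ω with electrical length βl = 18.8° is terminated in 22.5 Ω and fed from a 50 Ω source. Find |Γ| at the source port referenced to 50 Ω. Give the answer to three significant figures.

tan(βl) = 0.34
Z_in = Z_0·(Z_L + jZ_0·tanβl)/(Z_0 + jZ_L·tanβl) = 23.8 + j5.26 Ω
Γ_s = (Z_in − Z_s)/(Z_in + Z_s) = (-26.2 + j5.26)/(73.8 + j5.26), |Γ_s| = 0.362

|Γ| ≈ 0.362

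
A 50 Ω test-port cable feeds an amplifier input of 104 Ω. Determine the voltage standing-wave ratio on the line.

VSWR ≈ 2.08

For a purely resistive load, VSWR = R_L/Z_0 or Z_0/R_L (whichever > 1) = 104/50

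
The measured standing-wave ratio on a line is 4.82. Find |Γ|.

|Γ| = (S − 1)/(S + 1) = (4.82 − 1)/(4.82 + 1) = 3.82/5.82

|Γ| ≈ 0.656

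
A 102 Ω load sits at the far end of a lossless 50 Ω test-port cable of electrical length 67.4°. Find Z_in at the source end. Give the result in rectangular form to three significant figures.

Z_in ≈ 27.6 − j15.2 Ω

tan(βl) = tan(67.4°) = 2.4
Z_in = Z_0·(Z_L + jZ_0·tanβl)/(Z_0 + jZ_L·tanβl)
     = 50·(102 + j120)/(50 + j245)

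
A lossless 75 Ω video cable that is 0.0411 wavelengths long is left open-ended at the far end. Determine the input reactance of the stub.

X_in ≈ -284 Ω (capacitive)

βl = 2π × 0.0411 = 14.8°
tan(βl) = 0.264
For an open-ended stub, Z_in = −jZ_0·cot(βl) = −jZ_0/tan(βl)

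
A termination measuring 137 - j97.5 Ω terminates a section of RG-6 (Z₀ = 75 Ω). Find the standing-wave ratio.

VSWR ≈ 2.96

Γ = (Z_L − Z_0)/(Z_L + Z_0) = (62 − j97.5)/(212 − j97.5)
|Γ| = 116/233 = 0.495
VSWR = (1 + |Γ|)/(1 − |Γ|) = 1.5/0.505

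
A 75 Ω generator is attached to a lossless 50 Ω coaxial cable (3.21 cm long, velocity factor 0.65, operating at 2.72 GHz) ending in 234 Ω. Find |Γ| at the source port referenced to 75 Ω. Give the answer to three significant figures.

|Γ| ≈ 0.56

λ = v/f = 0.65·c / 2.72 GHz = 0.0717 m
βl = 2π·l/λ = 2π × 0.448 = 161°
tan(βl) = -0.341
Z_in = Z_0·(Z_L + jZ_0·tanβl)/(Z_0 + jZ_L·tanβl) = 73.8 + j101 Ω
Γ_s = (Z_in − Z_s)/(Z_in + Z_s) = (-1.25 + j101)/(149 + j101), |Γ_s| = 0.56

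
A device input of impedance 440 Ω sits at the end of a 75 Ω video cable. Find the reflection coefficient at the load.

Γ = (Z_L − Z_0)/(Z_L + Z_0) = (440 − 75)/(440 + 75) = 365/515

Γ = 0.709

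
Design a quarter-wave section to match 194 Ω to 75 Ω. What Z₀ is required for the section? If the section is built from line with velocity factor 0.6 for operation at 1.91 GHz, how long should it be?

Z_qwt ≈ 121 Ω; length ≈ 2.36 cm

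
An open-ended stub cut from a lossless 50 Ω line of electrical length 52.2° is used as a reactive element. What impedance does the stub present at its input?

tan(βl) = 1.29
For an open-ended stub, Z_in = −jZ_0·cot(βl) = −jZ_0/tan(βl)

Z_in ≈ −j38.8 Ω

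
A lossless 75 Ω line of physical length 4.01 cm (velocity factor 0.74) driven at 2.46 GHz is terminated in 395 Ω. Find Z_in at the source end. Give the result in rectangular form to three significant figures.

Z_in ≈ 95.5 + j156 Ω

λ = v/f = 0.74·c / 2.46 GHz = 0.0902 m
βl = 2π·l/λ = 2π × 0.444 = 160°
tan(βl) = tan(160°) = -0.365
Z_in = Z_0·(Z_L + jZ_0·tanβl)/(Z_0 + jZ_L·tanβl)
     = 75·(395 − j27.3)/(75 − j144)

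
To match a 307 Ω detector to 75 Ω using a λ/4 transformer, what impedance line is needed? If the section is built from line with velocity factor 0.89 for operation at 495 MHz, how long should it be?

Z_qwt ≈ 152 Ω; length ≈ 13.5 cm

Z_qwt = √(Z_0·R_L) = √(75 × 307) = √23020
λ = 0.89·c/f = 0.539 m, so l = λ/4 = 0.135 m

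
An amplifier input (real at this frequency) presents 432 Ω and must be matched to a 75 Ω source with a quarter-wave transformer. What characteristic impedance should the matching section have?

Z_qwt ≈ 180 Ω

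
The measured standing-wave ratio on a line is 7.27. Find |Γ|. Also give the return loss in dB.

|Γ| ≈ 0.758; return loss ≈ 2.4 dB

|Γ| = (S − 1)/(S + 1) = (7.27 − 1)/(7.27 + 1) = 6.27/8.27
RL = −20·log₁₀|Γ| = −20·log₁₀(0.758)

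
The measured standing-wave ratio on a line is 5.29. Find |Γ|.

|Γ| = (S − 1)/(S + 1) = (5.29 − 1)/(5.29 + 1) = 4.29/6.29

|Γ| ≈ 0.682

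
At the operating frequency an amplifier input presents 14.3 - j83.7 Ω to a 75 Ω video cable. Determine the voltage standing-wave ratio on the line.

Γ = (Z_L − Z_0)/(Z_L + Z_0) = (-60.7 − j83.7)/(89.3 − j83.7)
|Γ| = 103/122 = 0.845
VSWR = (1 + |Γ|)/(1 − |Γ|) = 1.84/0.155

VSWR ≈ 11.9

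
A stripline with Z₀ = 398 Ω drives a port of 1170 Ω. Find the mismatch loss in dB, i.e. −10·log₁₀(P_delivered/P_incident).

Γ = (1170 − 398)/(1170 + 398) = 0.492
|Γ|² = 0.242, so P_del/P_inc = 1 − |Γ|² = 0.758
ML = −10·log₁₀(1 − |Γ|²)

mismatch loss ≈ 1.21 dB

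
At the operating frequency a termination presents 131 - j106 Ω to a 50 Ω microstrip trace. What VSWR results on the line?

VSWR ≈ 4.49

Γ = (Z_L − Z_0)/(Z_L + Z_0) = (81 − j106)/(181 − j106)
|Γ| = 133/210 = 0.636
VSWR = (1 + |Γ|)/(1 − |Γ|) = 1.64/0.364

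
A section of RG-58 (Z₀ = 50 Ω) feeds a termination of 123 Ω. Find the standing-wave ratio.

Γ = (123 − 50)/(123 + 50) = 0.422
VSWR = (1 + 0.422)/(1 − 0.422)

VSWR ≈ 2.46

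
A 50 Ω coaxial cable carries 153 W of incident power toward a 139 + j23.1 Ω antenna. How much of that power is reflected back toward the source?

|Γ| = |(89 + j23.1)/(189 + j23.1)| = 0.483
|Γ|² = 0.233
P_refl = |Γ|²·P_inc = 35.7 W, P_del = (1 − |Γ|²)·P_inc = 117 W

P_reflected ≈ 35.7 W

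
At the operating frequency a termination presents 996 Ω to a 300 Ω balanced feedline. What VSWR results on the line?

For a purely resistive load, VSWR = R_L/Z_0 or Z_0/R_L (whichever > 1) = 996/300

VSWR ≈ 3.32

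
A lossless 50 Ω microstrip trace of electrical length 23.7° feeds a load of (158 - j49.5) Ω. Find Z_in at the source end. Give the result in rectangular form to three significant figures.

Z_in ≈ 47.3 − j65 Ω

tan(βl) = tan(23.7°) = 0.439
Z_in = Z_0·(Z_L + jZ_0·tanβl)/(Z_0 + jZ_L·tanβl)
     = 50·(158 − j27.6)/(71.7 + j69.4)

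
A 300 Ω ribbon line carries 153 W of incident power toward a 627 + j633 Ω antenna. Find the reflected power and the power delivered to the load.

P_reflected ≈ 61.6 W; P_delivered ≈ 91.4 W

|Γ| = |(327 + j633)/(927 + j633)| = 0.635
|Γ|² = 0.403
P_refl = |Γ|²·P_inc = 61.6 W, P_del = (1 − |Γ|²)·P_inc = 91.4 W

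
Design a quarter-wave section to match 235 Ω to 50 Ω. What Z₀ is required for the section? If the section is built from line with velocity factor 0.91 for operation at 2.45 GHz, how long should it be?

Z_qwt = √(Z_0·R_L) = √(50 × 235) = √11750
λ = 0.91·c/f = 0.111 m, so l = λ/4 = 0.0279 m

Z_qwt ≈ 108 Ω; length ≈ 2.79 cm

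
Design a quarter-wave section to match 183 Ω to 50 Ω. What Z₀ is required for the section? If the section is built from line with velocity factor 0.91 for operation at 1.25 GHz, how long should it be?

Z_qwt = √(Z_0·R_L) = √(50 × 183) = √9150
λ = 0.91·c/f = 0.218 m, so l = λ/4 = 0.0546 m

Z_qwt ≈ 95.7 Ω; length ≈ 5.46 cm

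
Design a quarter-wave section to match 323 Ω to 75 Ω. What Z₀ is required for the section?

Z_qwt ≈ 156 Ω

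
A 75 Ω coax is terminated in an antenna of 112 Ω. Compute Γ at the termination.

Γ = 0.198

Γ = (Z_L − Z_0)/(Z_L + Z_0) = (112 − 75)/(112 + 75) = 37/187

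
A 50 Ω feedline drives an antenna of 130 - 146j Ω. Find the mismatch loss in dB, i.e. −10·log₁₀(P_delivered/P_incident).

Γ = (80 − j146)/(180 − j146), |Γ| = 0.718
|Γ|² = 0.516, so P_del/P_inc = 1 − |Γ|² = 0.484
ML = −10·log₁₀(1 − |Γ|²)

mismatch loss ≈ 3.15 dB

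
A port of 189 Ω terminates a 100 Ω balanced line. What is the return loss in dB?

RL ≈ 10.2 dB

Γ = (189 − 100)/(189 + 100) = 0.308
RL = −20·log₁₀|Γ| = −20·log₁₀(0.308)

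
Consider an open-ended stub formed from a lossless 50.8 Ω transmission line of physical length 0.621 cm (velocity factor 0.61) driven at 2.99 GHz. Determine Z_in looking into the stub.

λ = v/f = 0.61·c / 2.99 GHz = 0.0612 m
βl = 2π·l/λ = 2π × 0.101 = 36.5°
tan(βl) = 0.741
For an open-ended stub, Z_in = −jZ_0·cot(βl) = −jZ_0/tan(βl)

Z_in ≈ −j68.6 Ω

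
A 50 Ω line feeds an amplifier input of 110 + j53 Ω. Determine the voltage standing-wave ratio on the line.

Γ = (Z_L − Z_0)/(Z_L + Z_0) = (60 + j53)/(160 + j53)
|Γ| = 80.1/169 = 0.475
VSWR = (1 + |Γ|)/(1 − |Γ|) = 1.47/0.525

VSWR ≈ 2.81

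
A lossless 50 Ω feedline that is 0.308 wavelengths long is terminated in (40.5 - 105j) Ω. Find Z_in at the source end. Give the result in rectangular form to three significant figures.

Z_in ≈ 12.9 + j46.3 Ω

βl = 2π × 0.308 = 111°
tan(βl) = tan(111°) = -2.62
Z_in = Z_0·(Z_L + jZ_0·tanβl)/(Z_0 + jZ_L·tanβl)
     = 50·(40.5 − j236)/(-225 − j106)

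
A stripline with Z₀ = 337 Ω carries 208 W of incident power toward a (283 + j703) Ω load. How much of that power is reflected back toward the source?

|Γ| = |(-54 + j703)/(620 + j703)| = 0.752
|Γ|² = 0.566
P_refl = |Γ|²·P_inc = 118 W, P_del = (1 − |Γ|²)·P_inc = 90.3 W

P_reflected ≈ 118 W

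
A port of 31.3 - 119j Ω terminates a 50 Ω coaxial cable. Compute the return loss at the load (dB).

RL ≈ 1.56 dB

Γ = (-18.7 − j119)/(81.3 − j119), |Γ| = 0.836
RL = −20·log₁₀|Γ| = −20·log₁₀(0.836)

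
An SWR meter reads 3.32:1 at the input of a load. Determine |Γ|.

|Γ| ≈ 0.537

|Γ| = (S − 1)/(S + 1) = (3.32 − 1)/(3.32 + 1) = 2.32/4.32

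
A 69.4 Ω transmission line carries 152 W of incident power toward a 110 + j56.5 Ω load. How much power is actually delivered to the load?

|Γ| = |(40.6 + j56.5)/(179.4 + j56.5)| = 0.37
|Γ|² = 0.137
P_refl = |Γ|²·P_inc = 20.8 W, P_del = (1 − |Γ|²)·P_inc = 131 W

P_delivered ≈ 131 W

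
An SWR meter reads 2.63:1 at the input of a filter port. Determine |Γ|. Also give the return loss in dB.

|Γ| = (S − 1)/(S + 1) = (2.63 − 1)/(2.63 + 1) = 1.63/3.63
RL = −20·log₁₀|Γ| = −20·log₁₀(0.449)

|Γ| ≈ 0.449; return loss ≈ 6.95 dB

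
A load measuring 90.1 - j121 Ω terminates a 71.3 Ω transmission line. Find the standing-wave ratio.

VSWR ≈ 4.09

Γ = (Z_L − Z_0)/(Z_L + Z_0) = (18.8 − j121)/(161.4 − j121)
|Γ| = 122/202 = 0.607
VSWR = (1 + |Γ|)/(1 − |Γ|) = 1.61/0.393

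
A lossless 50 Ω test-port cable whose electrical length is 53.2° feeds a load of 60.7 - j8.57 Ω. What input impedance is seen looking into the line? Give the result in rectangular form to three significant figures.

Z_in ≈ 40.8 − j6.49 Ω

tan(βl) = tan(53.2°) = 1.34
Z_in = Z_0·(Z_L + jZ_0·tanβl)/(Z_0 + jZ_L·tanβl)
     = 50·(60.7 + j58.3)/(61.5 + j81.1)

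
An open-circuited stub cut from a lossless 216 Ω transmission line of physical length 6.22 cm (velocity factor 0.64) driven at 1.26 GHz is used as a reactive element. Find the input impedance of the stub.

λ = v/f = 0.64·c / 1.26 GHz = 0.152 m
βl = 2π·l/λ = 2π × 0.408 = 147°
tan(βl) = -0.651
For an open-circuited stub, Z_in = −jZ_0·cot(βl) = −jZ_0/tan(βl)

Z_in ≈ +j332 Ω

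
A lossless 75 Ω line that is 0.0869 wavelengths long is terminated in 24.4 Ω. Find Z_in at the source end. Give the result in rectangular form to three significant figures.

βl = 2π × 0.0869 = 31.3°
tan(βl) = tan(31.3°) = 0.608
Z_in = Z_0·(Z_L + jZ_0·tanβl)/(Z_0 + jZ_L·tanβl)
     = 75·(24.4 + j45.6)/(75 + j14.8)

Z_in ≈ 32.2 + j39.2 Ω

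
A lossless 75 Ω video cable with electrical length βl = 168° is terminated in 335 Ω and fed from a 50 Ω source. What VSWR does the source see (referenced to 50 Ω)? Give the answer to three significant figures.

tan(βl) = -0.213
Z_in = Z_0·(Z_L + jZ_0·tanβl)/(Z_0 + jZ_L·tanβl) = 184 + j159 Ω
Γ_s = (Z_in − Z_s)/(Z_in + Z_s) = (134 + j159)/(234 + j159), |Γ_s| = 0.735
VSWR = (1 + |Γ_s|)/(1 − |Γ_s|)

VSWR ≈ 6.54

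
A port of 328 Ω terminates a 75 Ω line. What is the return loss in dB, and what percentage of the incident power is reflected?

Γ = (328 − 75)/(328 + 75) = 0.628
RL = −20·log₁₀(0.628) = 4.04 dB
P_refl/P_inc = |Γ|² = 0.394

RL ≈ 4.04 dB; 39.4% of incident power reflected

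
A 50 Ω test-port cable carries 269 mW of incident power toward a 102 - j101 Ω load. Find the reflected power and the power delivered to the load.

P_reflected ≈ 104 mW; P_delivered ≈ 165 mW

|Γ| = |(52 − j101)/(152 − j101)| = 0.622
|Γ|² = 0.387
P_refl = |Γ|²·P_inc = 104 mW, P_del = (1 − |Γ|²)·P_inc = 165 mW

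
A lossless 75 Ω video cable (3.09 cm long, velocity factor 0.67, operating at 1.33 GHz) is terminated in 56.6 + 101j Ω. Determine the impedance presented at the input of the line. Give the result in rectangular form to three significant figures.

Z_in ≈ 36.7 − j73.2 Ω

λ = v/f = 0.67·c / 1.33 GHz = 0.151 m
βl = 2π·l/λ = 2π × 0.204 = 73.6°
tan(βl) = tan(73.6°) = 3.4
Z_in = Z_0·(Z_L + jZ_0·tanβl)/(Z_0 + jZ_L·tanβl)
     = 75·(56.6 + j356)/(-268 + j192)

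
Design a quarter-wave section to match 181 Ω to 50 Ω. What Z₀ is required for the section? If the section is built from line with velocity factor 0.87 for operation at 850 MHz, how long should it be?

Z_qwt ≈ 95.1 Ω; length ≈ 7.68 cm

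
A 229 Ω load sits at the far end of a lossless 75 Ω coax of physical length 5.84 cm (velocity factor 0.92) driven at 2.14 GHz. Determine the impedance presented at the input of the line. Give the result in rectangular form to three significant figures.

λ = v/f = 0.92·c / 2.14 GHz = 0.129 m
βl = 2π·l/λ = 2π × 0.453 = 163°
tan(βl) = tan(163°) = -0.305
Z_in = Z_0·(Z_L + jZ_0·tanβl)/(Z_0 + jZ_L·tanβl)
     = 75·(229 − j22.9)/(75 − j70)

Z_in ≈ 134 + j102 Ω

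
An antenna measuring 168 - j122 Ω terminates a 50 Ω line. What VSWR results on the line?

VSWR ≈ 5.24

Γ = (Z_L − Z_0)/(Z_L + Z_0) = (118 − j122)/(218 − j122)
|Γ| = 170/250 = 0.679
VSWR = (1 + |Γ|)/(1 − |Γ|) = 1.68/0.321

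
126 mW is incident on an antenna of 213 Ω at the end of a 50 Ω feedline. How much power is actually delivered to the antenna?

Γ = (213 − 50)/(213 + 50) = 0.62
|Γ|² = 0.384
P_refl = |Γ|²·P_inc = 48.4 mW, P_del = (1 − |Γ|²)·P_inc = 77.6 mW

P_delivered ≈ 77.6 mW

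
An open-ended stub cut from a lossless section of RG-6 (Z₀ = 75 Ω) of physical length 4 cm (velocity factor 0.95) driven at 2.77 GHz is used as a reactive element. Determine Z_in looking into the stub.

Z_in ≈ +j89.2 Ω

λ = v/f = 0.95·c / 2.77 GHz = 0.103 m
βl = 2π·l/λ = 2π × 0.389 = 140°
tan(βl) = -0.84
For an open-ended stub, Z_in = −jZ_0·cot(βl) = −jZ_0/tan(βl)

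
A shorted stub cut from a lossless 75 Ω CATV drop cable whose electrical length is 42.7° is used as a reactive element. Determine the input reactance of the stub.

X_in ≈ 69.2 Ω (inductive)

tan(βl) = 0.923
For a shorted stub, Z_in = jZ_0·tan(βl)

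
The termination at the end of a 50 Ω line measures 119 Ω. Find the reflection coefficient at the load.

Γ = (Z_L − Z_0)/(Z_L + Z_0) = (119 − 50)/(119 + 50) = 69/169

Γ = 0.408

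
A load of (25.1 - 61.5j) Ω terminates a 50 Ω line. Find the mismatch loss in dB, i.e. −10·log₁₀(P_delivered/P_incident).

Γ = (-24.9 − j61.5)/(75.1 − j61.5), |Γ| = 0.684
|Γ|² = 0.467, so P_del/P_inc = 1 − |Γ|² = 0.533
ML = −10·log₁₀(1 − |Γ|²)

mismatch loss ≈ 2.73 dB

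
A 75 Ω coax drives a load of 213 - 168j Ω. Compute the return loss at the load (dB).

RL ≈ 3.71 dB

Γ = (138 − j168)/(288 − j168), |Γ| = 0.652
RL = −20·log₁₀|Γ| = −20·log₁₀(0.652)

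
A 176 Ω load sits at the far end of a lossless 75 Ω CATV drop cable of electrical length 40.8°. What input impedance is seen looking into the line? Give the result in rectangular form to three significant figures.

tan(βl) = tan(40.8°) = 0.863
Z_in = Z_0·(Z_L + jZ_0·tanβl)/(Z_0 + jZ_L·tanβl)
     = 75·(176 + j64.7)/(75 + j152)

Z_in ≈ 60.2 − j57.2 Ω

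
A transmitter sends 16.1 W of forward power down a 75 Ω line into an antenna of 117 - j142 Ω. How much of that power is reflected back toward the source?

|Γ| = |(42 − j142)/(192 − j142)| = 0.62
|Γ|² = 0.385
P_refl = |Γ|²·P_inc = 6.19 W, P_del = (1 − |Γ|²)·P_inc = 9.91 W

P_reflected ≈ 6.19 W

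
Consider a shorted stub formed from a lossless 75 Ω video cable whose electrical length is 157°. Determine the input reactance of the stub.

X_in ≈ -31.8 Ω (capacitive)

tan(βl) = -0.424
For a shorted stub, Z_in = jZ_0·tan(βl)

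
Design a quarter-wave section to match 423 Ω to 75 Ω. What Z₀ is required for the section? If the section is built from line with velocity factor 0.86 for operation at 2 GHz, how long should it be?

Z_qwt = √(Z_0·R_L) = √(75 × 423) = √31720
λ = 0.86·c/f = 0.129 m, so l = λ/4 = 0.0323 m

Z_qwt ≈ 178 Ω; length ≈ 3.23 cm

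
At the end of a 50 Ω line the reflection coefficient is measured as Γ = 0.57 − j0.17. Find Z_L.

Z_L ≈ 151 − j79.5 Ω

Z_L = Z_0·(1 + Γ)/(1 − Γ) = 50·(1.57 − j0.17)/(0.43 + j0.17)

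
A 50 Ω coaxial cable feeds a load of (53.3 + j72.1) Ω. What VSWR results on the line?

VSWR ≈ 3.68

Γ = (Z_L − Z_0)/(Z_L + Z_0) = (3.3 + j72.1)/(103.3 + j72.1)
|Γ| = 72.2/126 = 0.573
VSWR = (1 + |Γ|)/(1 − |Γ|) = 1.57/0.427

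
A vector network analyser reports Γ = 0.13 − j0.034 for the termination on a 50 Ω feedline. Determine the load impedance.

Z_L = Z_0·(1 + Γ)/(1 − Γ) = 50·(1.13 − j0.034)/(0.87 + j0.034)

Z_L ≈ 64.8 − j4.49 Ω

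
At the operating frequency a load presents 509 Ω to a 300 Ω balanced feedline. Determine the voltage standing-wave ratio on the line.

VSWR ≈ 1.7

Γ = (509 − 300)/(509 + 300) = 0.258
VSWR = (1 + 0.258)/(1 − 0.258)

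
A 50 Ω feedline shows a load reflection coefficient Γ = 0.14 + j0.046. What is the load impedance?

Z_L = Z_0·(1 + Γ)/(1 − Γ) = 50·(1.14 + j0.046)/(0.86 − j0.046)

Z_L ≈ 65.9 + j6.2 Ω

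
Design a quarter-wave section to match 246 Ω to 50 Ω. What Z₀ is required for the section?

Z_qwt ≈ 111 Ω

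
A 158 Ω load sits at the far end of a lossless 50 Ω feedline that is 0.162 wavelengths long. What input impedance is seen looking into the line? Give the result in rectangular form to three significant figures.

Z_in ≈ 21 − j26.7 Ω

βl = 2π × 0.162 = 58.3°
tan(βl) = tan(58.3°) = 1.62
Z_in = Z_0·(Z_L + jZ_0·tanβl)/(Z_0 + jZ_L·tanβl)
     = 50·(158 + j81)/(50 + j256)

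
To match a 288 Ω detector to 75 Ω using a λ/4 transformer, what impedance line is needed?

Z_qwt = √(Z_0·R_L) = √(75 × 288) = √21600

Z_qwt ≈ 147 Ω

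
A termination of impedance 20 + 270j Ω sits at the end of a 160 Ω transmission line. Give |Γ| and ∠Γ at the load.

Γ ≈ 0.937 ∠ 61.1°

Γ = (Z_L − Z_0)/(Z_L + Z_0) = (-140 + j270)/(180 + j270)
|Γ| = 304/324 = 0.937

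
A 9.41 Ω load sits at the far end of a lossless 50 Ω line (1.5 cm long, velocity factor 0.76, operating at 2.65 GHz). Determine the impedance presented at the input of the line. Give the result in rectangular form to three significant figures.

λ = v/f = 0.76·c / 2.65 GHz = 0.086 m
βl = 2π·l/λ = 2π × 0.174 = 62.8°
tan(βl) = tan(62.8°) = 1.94
Z_in = Z_0·(Z_L + jZ_0·tanβl)/(Z_0 + jZ_L·tanβl)
     = 50·(9.41 + j97.1)/(50 + j18.3)

Z_in ≈ 39.6 + j82.6 Ω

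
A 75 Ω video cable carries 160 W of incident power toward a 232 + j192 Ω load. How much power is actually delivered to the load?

P_delivered ≈ 84.9 W

|Γ| = |(157 + j192)/(307 + j192)| = 0.685
|Γ|² = 0.469
P_refl = |Γ|²·P_inc = 75.1 W, P_del = (1 − |Γ|²)·P_inc = 84.9 W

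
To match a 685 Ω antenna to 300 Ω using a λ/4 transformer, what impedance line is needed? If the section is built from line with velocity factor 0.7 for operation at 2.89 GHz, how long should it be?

Z_qwt = √(Z_0·R_L) = √(300 × 685) = √205500
λ = 0.7·c/f = 0.0727 m, so l = λ/4 = 0.0182 m

Z_qwt ≈ 453 Ω; length ≈ 1.82 cm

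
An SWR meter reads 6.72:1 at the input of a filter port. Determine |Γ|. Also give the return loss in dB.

|Γ| = (S − 1)/(S + 1) = (6.72 − 1)/(6.72 + 1) = 5.72/7.72
RL = −20·log₁₀|Γ| = −20·log₁₀(0.741)

|Γ| ≈ 0.741; return loss ≈ 2.6 dB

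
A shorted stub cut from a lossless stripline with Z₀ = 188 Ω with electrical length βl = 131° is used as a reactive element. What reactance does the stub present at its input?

tan(βl) = -1.15
For a shorted stub, Z_in = jZ_0·tan(βl)

X_in ≈ -216 Ω (capacitive)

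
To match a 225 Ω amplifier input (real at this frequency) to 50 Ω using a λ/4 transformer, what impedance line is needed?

Z_qwt ≈ 106 Ω

Z_qwt = √(Z_0·R_L) = √(50 × 225) = √11250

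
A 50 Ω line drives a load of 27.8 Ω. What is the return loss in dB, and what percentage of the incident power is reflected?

RL ≈ 10.9 dB; 8.14% of incident power reflected

Γ = (27.8 − 50)/(27.8 + 50) = -0.285
RL = −20·log₁₀(0.285) = 10.9 dB
P_refl/P_inc = |Γ|² = 0.0814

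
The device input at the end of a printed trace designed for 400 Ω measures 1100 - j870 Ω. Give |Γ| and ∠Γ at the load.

Γ = (Z_L − Z_0)/(Z_L + Z_0) = (700 − j870)/(1500 − j870)
|Γ| = 1120/1730 = 0.644

Γ ≈ 0.644 ∠ -21.1°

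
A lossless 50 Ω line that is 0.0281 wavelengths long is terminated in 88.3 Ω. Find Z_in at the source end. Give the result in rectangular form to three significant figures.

Z_in ≈ 82.9 − j17.2 Ω

βl = 2π × 0.0281 = 10.1°
tan(βl) = tan(10.1°) = 0.178
Z_in = Z_0·(Z_L + jZ_0·tanβl)/(Z_0 + jZ_L·tanβl)
     = 50·(88.3 + j8.92)/(50 + j15.8)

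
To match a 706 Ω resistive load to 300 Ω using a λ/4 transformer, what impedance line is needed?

Z_qwt = √(Z_0·R_L) = √(300 × 706) = √211800

Z_qwt ≈ 460 Ω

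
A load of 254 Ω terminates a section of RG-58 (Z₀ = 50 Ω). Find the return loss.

Γ = (254 − 50)/(254 + 50) = 0.671
RL = −20·log₁₀|Γ| = −20·log₁₀(0.671)

RL ≈ 3.46 dB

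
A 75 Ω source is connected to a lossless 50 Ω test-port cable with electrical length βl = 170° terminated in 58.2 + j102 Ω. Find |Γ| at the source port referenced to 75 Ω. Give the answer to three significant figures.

tan(βl) = -0.176
Z_in = Z_0·(Z_L + jZ_0·tanβl)/(Z_0 + jZ_L·tanβl) = 31.7 + j73.3 Ω
Γ_s = (Z_in − Z_s)/(Z_in + Z_s) = (-43.3 + j73.3)/(107 + j73.3), |Γ_s| = 0.657

|Γ| ≈ 0.657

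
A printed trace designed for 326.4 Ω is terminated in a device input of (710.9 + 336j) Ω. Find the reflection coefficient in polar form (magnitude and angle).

Γ ≈ 0.468 ∠ 23.2°

Γ = (Z_L − Z_0)/(Z_L + Z_0) = (384.5 + j336)/(1037 + j336)
|Γ| = 511/1090 = 0.468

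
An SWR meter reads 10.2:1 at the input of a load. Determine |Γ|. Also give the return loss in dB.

|Γ| ≈ 0.821; return loss ≈ 1.71 dB

|Γ| = (S − 1)/(S + 1) = (10.2 − 1)/(10.2 + 1) = 9.2/11.2
RL = −20·log₁₀|Γ| = −20·log₁₀(0.821)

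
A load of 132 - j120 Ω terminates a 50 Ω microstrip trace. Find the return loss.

Γ = (82 − j120)/(182 − j120), |Γ| = 0.667
RL = −20·log₁₀|Γ| = −20·log₁₀(0.667)

RL ≈ 3.52 dB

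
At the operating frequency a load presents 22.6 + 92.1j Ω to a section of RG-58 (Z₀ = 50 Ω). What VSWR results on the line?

Γ = (Z_L − Z_0)/(Z_L + Z_0) = (-27.4 + j92.1)/(72.6 + j92.1)
|Γ| = 96.1/117 = 0.819
VSWR = (1 + |Γ|)/(1 − |Γ|) = 1.82/0.181

VSWR ≈ 10.1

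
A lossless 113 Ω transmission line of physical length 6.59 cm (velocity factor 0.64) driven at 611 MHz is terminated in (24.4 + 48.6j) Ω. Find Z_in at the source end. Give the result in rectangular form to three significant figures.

λ = v/f = 0.64·c / 611 MHz = 0.314 m
βl = 2π·l/λ = 2π × 0.21 = 75.5°
tan(βl) = tan(75.5°) = 3.87
Z_in = Z_0·(Z_L + jZ_0·tanβl)/(Z_0 + jZ_L·tanβl)
     = 113·(24.4 + j485)/(-74.9 + j94.3)

Z_in ≈ 343 − j301 Ω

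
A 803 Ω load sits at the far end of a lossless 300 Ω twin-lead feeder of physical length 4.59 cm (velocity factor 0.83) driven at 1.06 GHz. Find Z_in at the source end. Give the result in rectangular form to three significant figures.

Z_in ≈ 124 − j90.6 Ω

λ = v/f = 0.83·c / 1.06 GHz = 0.235 m
βl = 2π·l/λ = 2π × 0.195 = 70.3°
tan(βl) = tan(70.3°) = 2.8
Z_in = Z_0·(Z_L + jZ_0·tanβl)/(Z_0 + jZ_L·tanβl)
     = 300·(803 + j840)/(300 + j2250)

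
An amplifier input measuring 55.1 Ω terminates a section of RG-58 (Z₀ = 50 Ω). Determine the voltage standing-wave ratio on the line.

Γ = (55.1 − 50)/(55.1 + 50) = 0.0485
VSWR = (1 + 0.0485)/(1 − 0.0485)

VSWR ≈ 1.1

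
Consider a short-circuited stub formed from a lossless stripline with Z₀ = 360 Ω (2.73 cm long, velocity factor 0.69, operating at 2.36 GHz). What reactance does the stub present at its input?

λ = v/f = 0.69·c / 2.36 GHz = 0.0877 m
βl = 2π·l/λ = 2π × 0.311 = 112°
tan(βl) = -2.47
For a short-circuited stub, Z_in = jZ_0·tan(βl)

X_in ≈ -889 Ω (capacitive)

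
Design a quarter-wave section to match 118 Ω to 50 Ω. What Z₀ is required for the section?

Z_qwt = √(Z_0·R_L) = √(50 × 118) = √5900

Z_qwt ≈ 76.8 Ω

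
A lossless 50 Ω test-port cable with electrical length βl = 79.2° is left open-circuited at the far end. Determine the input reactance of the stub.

tan(βl) = 5.24
For an open-circuited stub, Z_in = −jZ_0·cot(βl) = −jZ_0/tan(βl)

X_in ≈ -9.54 Ω (capacitive)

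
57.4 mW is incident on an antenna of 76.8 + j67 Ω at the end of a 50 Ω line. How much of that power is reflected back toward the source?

P_reflected ≈ 14.5 mW

|Γ| = |(26.8 + j67)/(126.8 + j67)| = 0.503
|Γ|² = 0.253
P_refl = |Γ|²·P_inc = 14.5 mW, P_del = (1 − |Γ|²)·P_inc = 42.9 mW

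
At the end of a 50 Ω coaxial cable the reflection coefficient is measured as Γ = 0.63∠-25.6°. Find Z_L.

Z_L ≈ 116 − j104 Ω

Z_L = Z_0·(1 + Γ)/(1 − Γ) = 50·(1.57 − j0.272)/(0.432 + j0.272)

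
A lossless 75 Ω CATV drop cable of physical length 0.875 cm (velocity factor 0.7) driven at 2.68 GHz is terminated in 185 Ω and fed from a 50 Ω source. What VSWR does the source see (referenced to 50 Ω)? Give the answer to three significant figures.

λ = v/f = 0.7·c / 2.68 GHz = 0.0784 m
βl = 2π·l/λ = 2π × 0.112 = 40.2°
tan(βl) = 0.845
Z_in = Z_0·(Z_L + jZ_0·tanβl)/(Z_0 + jZ_L·tanβl) = 59.3 − j60.3 Ω
Γ_s = (Z_in − Z_s)/(Z_in + Z_s) = (9.33 − j60.3)/(109 − j60.3), |Γ_s| = 0.489
VSWR = (1 + |Γ_s|)/(1 − |Γ_s|)

VSWR ≈ 2.91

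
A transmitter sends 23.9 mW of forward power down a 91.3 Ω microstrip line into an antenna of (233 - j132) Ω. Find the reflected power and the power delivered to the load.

P_reflected ≈ 7.31 mW; P_delivered ≈ 16.6 mW

|Γ| = |(141.7 − j132)/(324.3 − j132)| = 0.553
|Γ|² = 0.306
P_refl = |Γ|²·P_inc = 7.31 mW, P_del = (1 − |Γ|²)·P_inc = 16.6 mW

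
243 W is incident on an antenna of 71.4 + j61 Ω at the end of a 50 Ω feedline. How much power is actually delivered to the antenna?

|Γ| = |(21.4 + j61)/(121.4 + j61)| = 0.476
|Γ|² = 0.226
P_refl = |Γ|²·P_inc = 55 W, P_del = (1 − |Γ|²)·P_inc = 188 W

P_delivered ≈ 188 W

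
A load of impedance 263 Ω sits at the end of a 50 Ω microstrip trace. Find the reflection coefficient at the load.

Γ = 0.681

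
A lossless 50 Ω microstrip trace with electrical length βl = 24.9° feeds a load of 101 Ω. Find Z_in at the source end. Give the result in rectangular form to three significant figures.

Z_in ≈ 65.3 − j38 Ω

tan(βl) = tan(24.9°) = 0.464
Z_in = Z_0·(Z_L + jZ_0·tanβl)/(Z_0 + jZ_L·tanβl)
     = 50·(101 + j23.2)/(50 + j46.9)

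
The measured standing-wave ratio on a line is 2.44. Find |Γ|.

|Γ| ≈ 0.419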